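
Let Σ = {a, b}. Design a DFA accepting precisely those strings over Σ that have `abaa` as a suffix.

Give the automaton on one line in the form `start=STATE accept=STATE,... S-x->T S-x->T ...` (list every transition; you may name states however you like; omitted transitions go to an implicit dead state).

Let each state record the length of the longest suffix of the input read so far that is also a prefix of `abaa`. s1 means the last symbol is `a`; s2 means the last 2 symbols are `ab`; s3 means the last 3 symbols are `aba`; s4 means the last 4 symbols are `abaa`. Accept only at s4, where the string currently ends in `abaa`.
5 states suffice.
        a   b  
>  s0   s1  s0 
   s1   s1  s2 
   s2   s3  s0 
   s3   s4  s2 
 * s4   s1  s2 
(> = start, * = accepting)

start=s0 accept=s4 s0-a->s1 s0-b->s0 s1-a->s1 s1-b->s2 s2-a->s3 s2-b->s0 s3-a->s4 s3-b->s2 s4-a->s1 s4-b->s2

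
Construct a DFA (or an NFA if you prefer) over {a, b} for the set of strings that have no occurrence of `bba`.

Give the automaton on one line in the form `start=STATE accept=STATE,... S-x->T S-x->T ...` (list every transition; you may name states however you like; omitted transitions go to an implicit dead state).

start=s0 accept=s0,s1,s2 s0-a->s0 s0-b->s1 s1-a->s0 s1-b->s2 s2-a->s3 s2-b->s2 s3-a->s3 s3-b->s3

This is the complement of 'contains `bba`'. Use the same substring-matching states — s0 through s3 holding how much of `bba` has just been matched — but flip the accepting set: everything except the trap s3 accepts.
A 4-state machine:
        a   b  
>* s0   s0  s1 
 * s1   s0  s2 
 * s2   s3  s2 
   s3   s3  s3 
(> = start, * = accepting)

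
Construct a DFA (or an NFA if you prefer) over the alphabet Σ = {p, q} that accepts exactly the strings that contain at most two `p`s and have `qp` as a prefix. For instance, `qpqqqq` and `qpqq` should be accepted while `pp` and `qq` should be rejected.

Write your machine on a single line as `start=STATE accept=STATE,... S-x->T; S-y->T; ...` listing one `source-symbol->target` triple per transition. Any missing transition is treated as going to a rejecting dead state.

Handle the two conditions separately and then intersect. One (4 states) tracks the count of `p`s, saturating at 3; the other (4 states) tracks whether the input so far still matches the prefix `qp`. Each combined state is a pair, one component from each; accept when both components accept. After merging equivalent states the machine shrinks.
       p  q 
>  A   B  C 
   B   B  B 
   C   D  B 
 * D   E  D 
 * E   B  E 
(> = start, * = accepting)

start=A; accept=D,E; A-p->B; A-q->C; B-p->B; B-q->B; C-p->D; C-q->B; D-p->E; D-q->D; E-p->B; E-q->E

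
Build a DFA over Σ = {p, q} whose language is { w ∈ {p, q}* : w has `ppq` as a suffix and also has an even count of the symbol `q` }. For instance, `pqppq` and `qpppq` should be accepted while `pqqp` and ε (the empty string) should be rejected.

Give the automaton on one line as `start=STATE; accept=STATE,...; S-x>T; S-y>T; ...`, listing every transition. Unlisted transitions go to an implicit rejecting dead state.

Handle the two conditions separately and then intersect. One (4 states) tracks how much of the suffix `ppq` has currently been matched; the other (2 states) tracks the count of `q`s modulo 2. Each combined state is a pair, one component from each; accept when both components accept. Minimizing collapses redundant product states.
With 5 states:
        p   q  
>  s0   s0  s1 
   s1   s2  s0 
   s2   s3  s0 
   s3   s3  s4 
 * s4   s0  s1 
(> = start, * = accepting)

start=s0; accept=s4; s0-p>s0; s0-q>s1; s1-p>s2; s1-q>s0; s2-p>s3; s2-q>s0; s3-p>s3; s3-q>s4; s4-p>s0; s4-q>s1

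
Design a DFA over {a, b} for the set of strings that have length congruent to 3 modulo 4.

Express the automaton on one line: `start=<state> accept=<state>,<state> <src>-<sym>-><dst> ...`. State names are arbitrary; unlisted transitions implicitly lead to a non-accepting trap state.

Only the length mod 4 matters, so use a 4-cycle: from any state, every input symbol moves to the next state, wrapping S3 back to S0. Mark S3 accepting.
        a   b  
>  S0   S1  S1 
   S1   S2  S2 
   S2   S3  S3 
 * S3   S0  S0 
(> = start, * = accepting)

start=S0 accept=S3 S0-a->S1 S0-b->S1 S1-a->S2 S1-b->S2 S2-a->S3 S2-b->S3 S3-a->S0 S3-b->S0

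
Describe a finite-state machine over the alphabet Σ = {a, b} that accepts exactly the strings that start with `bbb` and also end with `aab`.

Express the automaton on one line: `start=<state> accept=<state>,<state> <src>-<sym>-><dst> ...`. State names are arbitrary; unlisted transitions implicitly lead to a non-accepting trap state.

start=q0 accept=q7 q0-a->q1 q0-b->q2 q1-a->q1 q1-b->q1 q2-a->q1 q2-b->q3 q3-a->q1 q3-b->q4 q4-a->q5 q4-b->q4 q5-a->q6 q5-b->q4 q6-a->q6 q6-b->q7 q7-a->q5 q7-b->q4

Build one automaton per condition and run them in lockstep. The first has 5 states tracking whether the input so far still matches the prefix `bbb`; the second has 4 states tracking how much of the suffix `aab` has currently been matched. A product state is a pair (one from each), accepting exactly when both do. After merging equivalent states the machine shrinks.
With 8 states:
        a   b  
>  q0   q1  q2 
   q1   q1  q1 
   q2   q1  q3 
   q3   q1  q4 
   q4   q5  q4 
   q5   q6  q4 
   q6   q6  q7 
 * q7   q5  q4 
(> = start, * = accepting)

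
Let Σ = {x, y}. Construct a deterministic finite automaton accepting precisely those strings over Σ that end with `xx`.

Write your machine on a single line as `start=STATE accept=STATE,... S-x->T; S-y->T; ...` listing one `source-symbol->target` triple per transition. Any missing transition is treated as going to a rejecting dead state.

Let each state record the length of the longest suffix of the input read so far that is also a prefix of `xx`. q1 means the last symbol is `x`; q2 means the last 2 symbols are `xx`. Accept only at q2, where the string currently ends in `xx`.
With 3 states:
        x   y  
>  q0   q1  q0 
   q1   q2  q0 
 * q2   q2  q0 
(> = start, * = accepting)

start=q0; accept=q2; q0-x->q1; q0-y->q0; q1-x->q2; q1-y->q0; q2-x->q2; q2-y->q0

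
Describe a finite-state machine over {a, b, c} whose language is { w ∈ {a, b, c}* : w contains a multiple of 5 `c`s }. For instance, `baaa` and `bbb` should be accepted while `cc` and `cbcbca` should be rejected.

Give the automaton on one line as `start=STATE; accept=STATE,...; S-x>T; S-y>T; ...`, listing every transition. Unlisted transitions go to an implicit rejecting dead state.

Keep the running count of `c`s modulo 5: each `c` advances along the cycle s0 → s1 → s2 → s3 → s4 → s0 while other symbols loop. Accept at s0.
With 5 states:
        a   b   c  
>* s0   s0  s0  s1 
   s1   s1  s1  s2 
   s2   s2  s2  s3 
   s3   s3  s3  s4 
   s4   s4  s4  s0 
(> = start, * = accepting)

start=s0; accept=s0; s0-a>s0; s0-b>s0; s0-c>s1; s1-a>s1; s1-b>s1; s1-c>s2; s2-a>s2; s2-b>s2; s2-c>s3; s3-a>s3; s3-b>s3; s3-c>s4; s4-a>s4; s4-b>s4; s4-c>s0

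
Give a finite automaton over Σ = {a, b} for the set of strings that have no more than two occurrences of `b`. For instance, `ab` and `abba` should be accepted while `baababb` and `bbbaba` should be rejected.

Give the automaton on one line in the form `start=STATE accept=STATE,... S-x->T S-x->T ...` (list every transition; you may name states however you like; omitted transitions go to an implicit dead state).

Count `b`s, saturating at 3: states q0 through q2 mean 0 through 2 `b`s seen; q3 means more than 2. Each `b` increments (capped at q3); other symbols loop. Accept from {q0, q1, q2}.
With 4 states:
        a   b  
>* q0   q0  q1 
 * q1   q1  q2 
 * q2   q2  q3 
   q3   q3  q3 
(> = start, * = accepting)

start=q0 accept=q0,q1,q2 q0-a->q0 q0-b->q1 q1-a->q1 q1-b->q2 q2-a->q2 q2-b->q3 q3-a->q3 q3-b->q3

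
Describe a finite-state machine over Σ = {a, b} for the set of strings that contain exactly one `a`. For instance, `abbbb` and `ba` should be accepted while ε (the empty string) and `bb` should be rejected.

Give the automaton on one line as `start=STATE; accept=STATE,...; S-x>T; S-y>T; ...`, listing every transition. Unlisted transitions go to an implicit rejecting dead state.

Count `a`s, saturating at 2: state q0 means no `a` yet, q1 means one `a` seen, q2 means more than one. Each `a` increments (capped at q2); other symbols loop. Accept from {q1}.
With 3 states:
        a   b  
>  q0   q1  q0 
 * q1   q2  q1 
   q2   q2  q2 
(> = start, * = accepting)

start=q0; accept=q1; q0-a>q1; q0-b>q0; q1-a>q2; q1-b>q1; q2-a>q2; q2-b>q2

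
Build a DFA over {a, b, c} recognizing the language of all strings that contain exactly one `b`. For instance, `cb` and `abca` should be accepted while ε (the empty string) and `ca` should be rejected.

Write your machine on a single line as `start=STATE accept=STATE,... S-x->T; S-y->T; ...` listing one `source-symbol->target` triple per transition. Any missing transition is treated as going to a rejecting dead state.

Count `b`s, saturating at 2: state s0 means no `b` yet, s1 means one `b` seen, s2 means more than one. Each `b` increments (capped at s2); other symbols loop. Accept from {s1}.
A 3-state machine:
        a   b   c  
>  s0   s0  s1  s0 
 * s1   s1  s2  s1 
   s2   s2  s2  s2 
(> = start, * = accepting)

start=s0; accept=s1; s0-a->s0; s0-b->s1; s0-c->s0; s1-a->s1; s1-b->s2; s1-c->s1; s2-a->s2; s2-b->s2; s2-c->s2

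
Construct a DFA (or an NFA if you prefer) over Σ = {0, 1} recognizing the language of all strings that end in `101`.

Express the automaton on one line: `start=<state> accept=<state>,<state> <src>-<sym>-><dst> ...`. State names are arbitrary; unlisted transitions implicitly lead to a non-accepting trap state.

start=A accept=D A-0->A A-1->B B-0->C B-1->B C-0->A C-1->D D-0->C D-1->B

Remember how much of `101` the current input suffix matches. State A means no match yet; B means the last symbol is `1`; C means the last 2 symbols are `10`; D means the last 3 symbols are `101`. Only D accepts. On a mismatch, fall back to the longest proper suffix that is still a prefix of `101`.
4 states suffice.
       0  1 
>  A   A  B 
   B   C  B 
   C   A  D 
 * D   C  B 
(> = start, * = accepting)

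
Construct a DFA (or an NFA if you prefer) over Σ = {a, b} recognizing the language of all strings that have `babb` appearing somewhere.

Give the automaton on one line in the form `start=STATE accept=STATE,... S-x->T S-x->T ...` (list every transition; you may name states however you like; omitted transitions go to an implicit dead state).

start=s0 accept=s4 s0-a->s0 s0-b->s1 s1-a->s2 s1-b->s1 s2-a->s0 s2-b->s3 s3-a->s2 s3-b->s4 s4-a->s4 s4-b->s4

Track how much of `babb` has been matched so far: state s0 is no progress, s4 is the absorbing accept state reached once `babb` has occurred. Intermediate states record partial matches; on a mismatch, fall back to the longest reusable overlap.
With 5 states:
        a   b  
>  s0   s0  s1 
   s1   s2  s1 
   s2   s0  s3 
   s3   s2  s4 
 * s4   s4  s4 
(> = start, * = accepting)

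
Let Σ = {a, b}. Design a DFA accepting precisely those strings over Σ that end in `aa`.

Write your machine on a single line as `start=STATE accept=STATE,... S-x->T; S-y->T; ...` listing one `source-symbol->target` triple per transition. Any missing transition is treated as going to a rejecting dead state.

Let each state record the length of the longest suffix of the input read so far that is also a prefix of `aa`. q1 means the last symbol is `a`; q2 means the last 2 symbols are `aa`. Accept only at q2, where the string currently ends in `aa`.
        a   b  
>  q0   q1  q0 
   q1   q2  q0 
 * q2   q2  q0 
(> = start, * = accepting)

start=q0; accept=q2; q0-a->q1; q0-b->q0; q1-a->q2; q1-b->q0; q2-a->q2; q2-b->q0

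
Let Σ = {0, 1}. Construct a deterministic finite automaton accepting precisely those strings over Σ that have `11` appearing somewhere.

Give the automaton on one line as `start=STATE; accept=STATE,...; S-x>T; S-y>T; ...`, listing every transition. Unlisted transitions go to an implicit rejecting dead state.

Track how much of `11` has been matched so far: state s0 is no progress, s2 is the absorbing accept state reached once `11` has occurred. Intermediate states record partial matches; on a mismatch, fall back to the longest reusable overlap.
A 3-state machine:
        0   1  
>  s0   s0  s1 
   s1   s0  s2 
 * s2   s2  s2 
(> = start, * = accepting)

start=s0; accept=s2; s0-0>s0; s0-1>s1; s1-0>s0; s1-1>s2; s2-0>s2; s2-1>s2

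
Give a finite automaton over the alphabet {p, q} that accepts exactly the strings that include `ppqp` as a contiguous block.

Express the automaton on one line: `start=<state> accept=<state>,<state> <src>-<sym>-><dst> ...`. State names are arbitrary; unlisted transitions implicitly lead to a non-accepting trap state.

Track how much of `ppqp` has been matched so far: state s0 is no progress, s4 is the absorbing accept state reached once `ppqp` has occurred. Intermediate states record partial matches; on a mismatch, fall back to the longest reusable overlap.
5 states suffice.
        p   q  
>  s0   s1  s0 
   s1   s2  s0 
   s2   s2  s3 
   s3   s4  s0 
 * s4   s4  s4 
(> = start, * = accepting)

start=s0 accept=s4 s0-p->s1 s0-q->s0 s1-p->s2 s1-q->s0 s2-p->s2 s2-q->s3 s3-p->s4 s3-q->s0 s4-p->s4 s4-q->s4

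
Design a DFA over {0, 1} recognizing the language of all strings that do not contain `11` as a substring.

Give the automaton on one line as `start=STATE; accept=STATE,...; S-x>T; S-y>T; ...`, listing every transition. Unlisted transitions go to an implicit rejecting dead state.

start=S0; accept=S0,S1; S0-0>S0; S0-1>S1; S1-0>S0; S1-1>S2; S2-0>S2; S2-1>S2

This is the complement of 'contains `11`'. Use the same substring-matching states — S0 through S2 holding how much of `11` has just been matched — but flip the accepting set: everything except the trap S2 accepts.
3 states suffice.
        0   1  
>* S0   S0  S1 
 * S1   S0  S2 
   S2   S2  S2 
(> = start, * = accepting)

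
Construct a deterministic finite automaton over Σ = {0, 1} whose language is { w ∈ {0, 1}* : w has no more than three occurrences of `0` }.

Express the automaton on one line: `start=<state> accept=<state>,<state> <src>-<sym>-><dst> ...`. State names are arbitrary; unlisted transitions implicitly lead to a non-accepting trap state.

Count `0`s, saturating at 4: states S0 through S3 mean 0 through 3 `0`s seen; S4 means more than 3. Each `0` increments (capped at S4); other symbols loop. Accept from {S0, S1, S2, S3}.
5 states suffice.
        0   1  
>* S0   S1  S0 
 * S1   S2  S1 
 * S2   S3  S2 
 * S3   S4  S3 
   S4   S4  S4 
(> = start, * = accepting)

start=S0 accept=S0,S1,S2,S3 S0-0->S1 S0-1->S0 S1-0->S2 S1-1->S1 S2-0->S3 S2-1->S2 S3-0->S4 S3-1->S3 S4-0->S4 S4-1->S4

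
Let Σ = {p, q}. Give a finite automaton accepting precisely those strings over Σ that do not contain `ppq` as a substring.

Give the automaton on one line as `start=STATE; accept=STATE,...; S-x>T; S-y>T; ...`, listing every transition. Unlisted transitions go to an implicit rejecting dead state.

Track partial matches of the forbidden pattern `ppq`. State D is a dead state reached once `ppq` has occurred; every other state accepts. A means no part of `ppq` is currently matched.
With 4 states:
       p  q 
>* A   B  A 
 * B   C  A 
 * C   C  D 
   D   D  D 
(> = start, * = accepting)

start=A; accept=A,B,C; A-p>B; A-q>A; B-p>C; B-q>A; C-p>C; C-q>D; D-p>D; D-q>D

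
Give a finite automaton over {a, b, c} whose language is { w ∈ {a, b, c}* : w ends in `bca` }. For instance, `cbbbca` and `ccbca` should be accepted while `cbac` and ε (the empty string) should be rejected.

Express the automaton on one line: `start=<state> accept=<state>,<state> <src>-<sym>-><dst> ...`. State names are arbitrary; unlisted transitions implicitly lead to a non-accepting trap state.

start=q0 accept=q3 q0-a->q0 q0-b->q1 q0-c->q0 q1-a->q0 q1-b->q1 q1-c->q2 q2-a->q3 q2-b->q1 q2-c->q0 q3-a->q0 q3-b->q1 q3-c->q0

Let each state record the length of the longest suffix of the input read so far that is also a prefix of `bca`. q1 means the last symbol is `b`; q2 means the last 2 symbols are `bc`; q3 means the last 3 symbols are `bca`. Accept only at q3, where the string currently ends in `bca`.
        a   b   c  
>  q0   q0  q1  q0 
   q1   q0  q1  q2 
   q2   q3  q1  q0 
 * q3   q0  q1  q0 
(> = start, * = accepting)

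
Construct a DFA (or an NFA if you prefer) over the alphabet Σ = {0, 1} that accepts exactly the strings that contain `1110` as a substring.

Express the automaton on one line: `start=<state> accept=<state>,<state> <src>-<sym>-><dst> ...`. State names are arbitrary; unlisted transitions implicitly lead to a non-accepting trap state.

States A..D record the length of the longest prefix of `1110` that matches the current input suffix. Reaching E means `1110` has been seen, and we stay there forever. Accept from E.
With 5 states:
       0  1 
>  A   A  B 
   B   A  C 
   C   A  D 
   D   E  D 
 * E   E  E 
(> = start, * = accepting)

start=A accept=E A-0->A A-1->B B-0->A B-1->C C-0->A C-1->D D-0->E D-1->D E-0->E E-1->E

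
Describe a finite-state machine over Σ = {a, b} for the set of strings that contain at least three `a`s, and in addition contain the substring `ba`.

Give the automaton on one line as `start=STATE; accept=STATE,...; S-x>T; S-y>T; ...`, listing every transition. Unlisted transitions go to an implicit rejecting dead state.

start=s0; accept=s11,s13; s0-a>s1; s0-b>s2; s1-a>s3; s1-b>s4; s2-a>s5; s2-b>s2; s3-a>s6; s3-b>s7; s4-a>s8; s4-b>s4; s5-a>s8; s5-b>s5; s6-a>s9; s6-b>s10; s7-a>s11; s7-b>s7; s8-a>s11; s8-b>s8; s9-a>s9; s9-b>s12; s10-a>s13; s10-b>s10; s11-a>s13; s11-b>s11; s12-a>s13; s12-b>s12; s13-a>s13; s13-b>s13

Handle the two conditions separately and then intersect. The first has 5 states tracking the count of `a`s, saturating at 4; the second has 3 states tracking whether and how much of `ba` has been seen. A product state is a pair (one from each), accepting exactly when both do.
A 14-state machine:
          a    b  
>  s0     s1   s2 
   s1     s3   s4 
   s2     s5   s2 
   s3     s6   s7 
   s4     s8   s4 
   s5     s8   s5 
   s6     s9  s10 
   s7    s11   s7 
   s8    s11   s8 
   s9     s9  s12 
   s10   s13  s10 
 * s11   s13  s11 
   s12   s13  s12 
 * s13   s13  s13 
(> = start, * = accepting)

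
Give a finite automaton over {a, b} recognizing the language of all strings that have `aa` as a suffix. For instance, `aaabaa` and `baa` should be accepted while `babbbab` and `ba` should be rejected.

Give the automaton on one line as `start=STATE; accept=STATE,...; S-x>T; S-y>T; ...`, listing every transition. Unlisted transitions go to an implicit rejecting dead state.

Let each state record the length of the longest suffix of the input read so far that is also a prefix of `aa`. q1 means the last symbol is `a`; q2 means the last 2 symbols are `aa`. Accept only at q2, where the string currently ends in `aa`.
With 3 states:
        a   b  
>  q0   q1  q0 
   q1   q2  q0 
 * q2   q2  q0 
(> = start, * = accepting)

start=q0; accept=q2; q0-a>q1; q0-b>q0; q1-a>q2; q1-b>q0; q2-a>q2; q2-b>q0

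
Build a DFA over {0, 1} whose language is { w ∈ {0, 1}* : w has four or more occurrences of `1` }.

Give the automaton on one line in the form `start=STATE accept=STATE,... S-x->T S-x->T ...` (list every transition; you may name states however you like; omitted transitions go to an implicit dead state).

Only the number of `1`s matters, and only up to 5. Make a chain s0 → s1 → s2 → s3 → s4 → s5 advanced by each `1` (with s5 absorbing); every other symbol self-loops. The accepting set is {s4, s5}.
With 6 states:
        0   1  
>  s0   s0  s1 
   s1   s1  s2 
   s2   s2  s3 
   s3   s3  s4 
 * s4   s4  s5 
 * s5   s5  s5 
(> = start, * = accepting)

start=s0 accept=s4,s5 s0-0->s0 s0-1->s1 s1-0->s1 s1-1->s2 s2-0->s2 s2-1->s3 s3-0->s3 s3-1->s4 s4-0->s4 s4-1->s5 s5-0->s5 s5-1->s5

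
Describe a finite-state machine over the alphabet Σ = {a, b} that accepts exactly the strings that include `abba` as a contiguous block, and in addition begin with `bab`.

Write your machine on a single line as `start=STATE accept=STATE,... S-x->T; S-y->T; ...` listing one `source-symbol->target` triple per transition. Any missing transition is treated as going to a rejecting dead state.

start=q0; accept=q11; q0-a->q1; q0-b->q2; q1-a->q1; q1-b->q3; q2-a->q4; q2-b->q5; q3-a->q1; q3-b->q6; q4-a->q1; q4-b->q7; q5-a->q1; q5-b->q5; q6-a->q8; q6-b->q5; q7-a->q9; q7-b->q10; q8-a->q8; q8-b->q8; q9-a->q9; q9-b->q7; q10-a->q11; q10-b->q12; q11-a->q11; q11-b->q11; q12-a->q9; q12-b->q12

Build one automaton per condition and run them in lockstep. One (5 states) tracks whether and how much of `abba` has been seen; the other (5 states) tracks whether the input so far still matches the prefix `bab`. Each combined state is a pair, one component from each; accept when both components accept.
With 13 states:
          a    b  
>  q0     q1   q2 
   q1     q1   q3 
   q2     q4   q5 
   q3     q1   q6 
   q4     q1   q7 
   q5     q1   q5 
   q6     q8   q5 
   q7     q9  q10 
   q8     q8   q8 
   q9     q9   q7 
   q10   q11  q12 
 * q11   q11  q11 
   q12    q9  q12 
(> = start, * = accepting)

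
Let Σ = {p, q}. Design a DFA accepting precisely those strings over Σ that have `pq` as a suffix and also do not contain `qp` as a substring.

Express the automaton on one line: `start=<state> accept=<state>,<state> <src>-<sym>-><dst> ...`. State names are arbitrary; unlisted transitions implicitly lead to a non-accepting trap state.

Build one automaton per condition and run them in lockstep. One (3 states) tracks how much of the suffix `pq` has currently been matched; the other (3 states) tracks partial matches of the forbidden pattern `qp`. Each combined state is a pair, one component from each; accept when both components accept. After merging equivalent states the machine shrinks.
A 4-state machine:
        p   q  
>  S0   S1  S2 
   S1   S1  S3 
   S2   S2  S2 
 * S3   S2  S2 
(> = start, * = accepting)

start=S0 accept=S3 S0-p->S1 S0-q->S2 S1-p->S1 S1-q->S3 S2-p->S2 S2-q->S2 S3-p->S2 S3-q->S2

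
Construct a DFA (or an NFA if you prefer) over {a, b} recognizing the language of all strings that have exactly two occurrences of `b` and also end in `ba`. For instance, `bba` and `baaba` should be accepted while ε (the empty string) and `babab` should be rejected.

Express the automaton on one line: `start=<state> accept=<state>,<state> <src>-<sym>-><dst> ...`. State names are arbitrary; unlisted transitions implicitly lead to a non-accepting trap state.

Build one automaton per condition and run them in lockstep. One (4 states) tracks the count of `b`s, saturating at 3; the other (3 states) tracks how much of the suffix `ba` has currently been matched. Each combined state is a pair, one component from each; accept when both components accept.
10 states suffice.
        a   b  
>  q0   q0  q1 
   q1   q2  q3 
   q2   q4  q3 
   q3   q5  q6 
   q4   q4  q3 
 * q5   q7  q6 
   q6   q8  q6 
   q7   q7  q6 
   q8   q9  q6 
   q9   q9  q6 
(> = start, * = accepting)

start=q0 accept=q5 q0-a->q0 q0-b->q1 q1-a->q2 q1-b->q3 q2-a->q4 q2-b->q3 q3-a->q5 q3-b->q6 q4-a->q4 q4-b->q3 q5-a->q7 q5-b->q6 q6-a->q8 q6-b->q6 q7-a->q7 q7-b->q6 q8-a->q9 q8-b->q6 q9-a->q9 q9-b->q6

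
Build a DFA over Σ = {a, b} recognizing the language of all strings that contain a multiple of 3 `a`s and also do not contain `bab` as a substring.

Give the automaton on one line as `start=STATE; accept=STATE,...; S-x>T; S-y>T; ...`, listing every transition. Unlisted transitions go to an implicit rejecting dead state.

start=q0; accept=q0,q2,q9; q0-a>q1; q0-b>q2; q1-a>q3; q1-b>q4; q2-a>q5; q2-b>q2; q3-a>q0; q3-b>q6; q4-a>q7; q4-b>q4; q5-a>q3; q5-b>q8; q6-a>q9; q6-b>q6; q7-a>q0; q7-b>q8; q8-a>q8; q8-b>q8; q9-a>q1; q9-b>q8

Run two small machines in parallel and take their product. The first has 3 states tracking the count of `a`s modulo 3; the second has 4 states tracking partial matches of the forbidden pattern `bab`. A product state is a pair (one from each), accepting exactly when both do. Minimizing collapses redundant product states.
        a   b  
>* q0   q1  q2 
   q1   q3  q4 
 * q2   q5  q2 
   q3   q0  q6 
   q4   q7  q4 
   q5   q3  q8 
   q6   q9  q6 
   q7   q0  q8 
   q8   q8  q8 
 * q9   q1  q8 
(> = start, * = accepting)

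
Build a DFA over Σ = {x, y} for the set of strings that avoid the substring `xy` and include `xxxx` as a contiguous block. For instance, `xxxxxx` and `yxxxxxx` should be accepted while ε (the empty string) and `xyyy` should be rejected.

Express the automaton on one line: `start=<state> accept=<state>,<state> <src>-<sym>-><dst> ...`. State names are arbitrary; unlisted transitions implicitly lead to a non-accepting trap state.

Handle the two conditions separately and then intersect. The first has 3 states tracking partial matches of the forbidden pattern `xy`; the second has 5 states tracking whether and how much of `xxxx` has been seen. A product state is a pair (one from each), accepting exactly when both do. After merging equivalent states the machine shrinks.
        x   y  
>  q0   q1  q0 
   q1   q2  q3 
   q2   q4  q3 
   q3   q3  q3 
   q4   q5  q3 
 * q5   q5  q3 
(> = start, * = accepting)

start=q0 accept=q5 q0-x->q1 q0-y->q0 q1-x->q2 q1-y->q3 q2-x->q4 q2-y->q3 q3-x->q3 q3-y->q3 q4-x->q5 q4-y->q3 q5-x->q5 q5-y->q3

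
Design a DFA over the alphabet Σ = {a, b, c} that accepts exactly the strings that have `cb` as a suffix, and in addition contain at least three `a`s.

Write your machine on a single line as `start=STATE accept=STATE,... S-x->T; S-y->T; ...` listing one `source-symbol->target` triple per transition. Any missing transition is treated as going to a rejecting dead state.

start=S0; accept=S13,S14; S0-a->S1; S0-b->S0; S0-c->S2; S1-a->S3; S1-b->S1; S1-c->S4; S2-a->S1; S2-b->S5; S2-c->S2; S3-a->S6; S3-b->S3; S3-c->S7; S4-a->S3; S4-b->S8; S4-c->S4; S5-a->S1; S5-b->S0; S5-c->S2; S6-a->S9; S6-b->S6; S6-c->S10; S7-a->S6; S7-b->S11; S7-c->S7; S8-a->S3; S8-b->S1; S8-c->S4; S9-a->S9; S9-b->S9; S9-c->S12; S10-a->S9; S10-b->S13; S10-c->S10; S11-a->S6; S11-b->S3; S11-c->S7; S12-a->S9; S12-b->S14; S12-c->S12; S13-a->S9; S13-b->S6; S13-c->S10; S14-a->S9; S14-b->S9; S14-c->S12

Handle the two conditions separately and then intersect. The first has 3 states tracking how much of the suffix `cb` has currently been matched; the second has 5 states tracking the count of `a`s, saturating at 4. A product state is a pair (one from each), accepting exactly when both do.
15 states suffice.
          a    b    c  
>  S0     S1   S0   S2 
   S1     S3   S1   S4 
   S2     S1   S5   S2 
   S3     S6   S3   S7 
   S4     S3   S8   S4 
   S5     S1   S0   S2 
   S6     S9   S6  S10 
   S7     S6  S11   S7 
   S8     S3   S1   S4 
   S9     S9   S9  S12 
   S10    S9  S13  S10 
   S11    S6   S3   S7 
   S12    S9  S14  S12 
 * S13    S9   S6  S10 
 * S14    S9   S9  S12 
(> = start, * = accepting)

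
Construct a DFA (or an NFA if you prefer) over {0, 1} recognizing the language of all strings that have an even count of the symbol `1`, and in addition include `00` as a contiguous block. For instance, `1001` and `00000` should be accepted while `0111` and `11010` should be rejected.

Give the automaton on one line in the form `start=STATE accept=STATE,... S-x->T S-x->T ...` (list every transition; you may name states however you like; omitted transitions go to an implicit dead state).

start=q0 accept=q3 q0-0->q1 q0-1->q2 q1-0->q3 q1-1->q2 q2-0->q4 q2-1->q0 q3-0->q3 q3-1->q5 q4-0->q5 q4-1->q0 q5-0->q5 q5-1->q3

Build one automaton per condition and run them in lockstep. One (2 states) tracks the count of `1`s modulo 2; the other (3 states) tracks whether and how much of `00` has been seen. Each combined state is a pair, one component from each; accept when both components accept.
6 states suffice.
        0   1  
>  q0   q1  q2 
   q1   q3  q2 
   q2   q4  q0 
 * q3   q3  q5 
   q4   q5  q0 
   q5   q5  q3 
(> = start, * = accepting)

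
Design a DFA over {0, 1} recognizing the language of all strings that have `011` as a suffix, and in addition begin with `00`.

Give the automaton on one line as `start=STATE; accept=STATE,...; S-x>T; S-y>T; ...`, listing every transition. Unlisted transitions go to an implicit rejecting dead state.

Handle the two conditions separately and then intersect. The first has 4 states tracking how much of the suffix `011` has currently been matched; the second has 4 states tracking whether the input so far still matches the prefix `00`. A product state is a pair (one from each), accepting exactly when both do. After merging equivalent states the machine shrinks.
A 7-state machine:
        0   1  
>  S0   S1  S2 
   S1   S3  S2 
   S2   S2  S2 
   S3   S3  S4 
   S4   S3  S5 
 * S5   S3  S6 
   S6   S3  S6 
(> = start, * = accepting)

start=S0; accept=S5; S0-0>S1; S0-1>S2; S1-0>S3; S1-1>S2; S2-0>S2; S2-1>S2; S3-0>S3; S3-1>S4; S4-0>S3; S4-1>S5; S5-0>S3; S5-1>S6; S6-0>S3; S6-1>S6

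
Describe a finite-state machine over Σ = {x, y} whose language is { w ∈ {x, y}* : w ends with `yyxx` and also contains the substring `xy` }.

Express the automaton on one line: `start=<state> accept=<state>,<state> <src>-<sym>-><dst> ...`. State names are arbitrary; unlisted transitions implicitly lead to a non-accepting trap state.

start=S0 accept=S5 S0-x->S1 S0-y->S0 S1-x->S1 S1-y->S2 S2-x->S1 S2-y->S3 S3-x->S4 S3-y->S3 S4-x->S5 S4-y->S2 S5-x->S1 S5-y->S2

Handle the two conditions separately and then intersect. One (5 states) tracks how much of the suffix `yyxx` has currently been matched; the other (3 states) tracks whether and how much of `xy` has been seen. Each combined state is a pair, one component from each; accept when both components accept. After merging equivalent states the machine shrinks.
        x   y  
>  S0   S1  S0 
   S1   S1  S2 
   S2   S1  S3 
   S3   S4  S3 
   S4   S5  S2 
 * S5   S1  S2 
(> = start, * = accepting)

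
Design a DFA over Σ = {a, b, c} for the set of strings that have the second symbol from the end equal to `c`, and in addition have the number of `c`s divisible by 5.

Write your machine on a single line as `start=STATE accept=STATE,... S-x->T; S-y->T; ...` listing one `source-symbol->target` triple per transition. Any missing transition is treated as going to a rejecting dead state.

start=q0; accept=q6,q8; q0-a->q0; q0-b->q0; q0-c->q1; q1-a->q1; q1-b->q1; q1-c->q2; q2-a->q2; q2-b->q2; q2-c->q3; q3-a->q3; q3-b->q3; q3-c->q4; q4-a->q5; q4-b->q5; q4-c->q6; q5-a->q5; q5-b->q5; q5-c->q7; q6-a->q8; q6-b->q8; q6-c->q1; q7-a->q8; q7-b->q8; q7-c->q1; q8-a->q0; q8-b->q0; q8-c->q1

Handle the two conditions separately and then intersect. One (13 states) tracks the last 2 symbols read; the other (5 states) tracks the count of `c`s modulo 5. Each combined state is a pair, one component from each; accept when both components accept. Equivalent product states are then merged.
9 states suffice.
        a   b   c  
>  q0   q0  q0  q1 
   q1   q1  q1  q2 
   q2   q2  q2  q3 
   q3   q3  q3  q4 
   q4   q5  q5  q6 
   q5   q5  q5  q7 
 * q6   q8  q8  q1 
   q7   q8  q8  q1 
 * q8   q0  q0  q1 
(> = start, * = accepting)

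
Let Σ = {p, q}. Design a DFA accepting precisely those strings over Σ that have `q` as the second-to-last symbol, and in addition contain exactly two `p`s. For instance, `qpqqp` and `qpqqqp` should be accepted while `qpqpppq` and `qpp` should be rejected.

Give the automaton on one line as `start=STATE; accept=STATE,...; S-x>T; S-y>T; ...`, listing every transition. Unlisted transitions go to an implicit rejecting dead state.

start=S0; accept=S9,S13; S0-p>S1; S0-q>S2; S1-p>S3; S1-q>S4; S2-p>S5; S2-q>S6; S3-p>S7; S3-q>S8; S4-p>S9; S4-q>S10; S5-p>S3; S5-q>S4; S6-p>S5; S6-q>S6; S7-p>S7; S7-q>S11; S8-p>S12; S8-q>S13; S9-p>S7; S9-q>S8; S10-p>S9; S10-q>S10; S11-p>S12; S11-q>S14; S12-p>S7; S12-q>S11; S13-p>S12; S13-q>S13; S14-p>S12; S14-q>S14

Build one automaton per condition and run them in lockstep. One (7 states) tracks the last 2 symbols read; the other (4 states) tracks the count of `p`s, saturating at 3. Each combined state is a pair, one component from each; accept when both components accept.
With 15 states:
          p    q  
>  S0     S1   S2 
   S1     S3   S4 
   S2     S5   S6 
   S3     S7   S8 
   S4     S9  S10 
   S5     S3   S4 
   S6     S5   S6 
   S7     S7  S11 
   S8    S12  S13 
 * S9     S7   S8 
   S10    S9  S10 
   S11   S12  S14 
   S12    S7  S11 
 * S13   S12  S13 
   S14   S12  S14 
(> = start, * = accepting)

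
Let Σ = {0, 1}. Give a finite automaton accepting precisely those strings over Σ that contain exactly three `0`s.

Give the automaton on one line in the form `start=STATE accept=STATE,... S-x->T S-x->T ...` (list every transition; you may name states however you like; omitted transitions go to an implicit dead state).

Only the number of `0`s matters, and only up to 4. Make a chain q0 → q1 → q2 → q3 → q4 advanced by each `0` (with q4 absorbing); every other symbol self-loops. The accepting set is {q3}.
5 states suffice.
        0   1  
>  q0   q1  q0 
   q1   q2  q1 
   q2   q3  q2 
 * q3   q4  q3 
   q4   q4  q4 
(> = start, * = accepting)

start=q0 accept=q3 q0-0->q1 q0-1->q0 q1-0->q2 q1-1->q1 q2-0->q3 q2-1->q2 q3-0->q4 q3-1->q3 q4-0->q4 q4-1->q4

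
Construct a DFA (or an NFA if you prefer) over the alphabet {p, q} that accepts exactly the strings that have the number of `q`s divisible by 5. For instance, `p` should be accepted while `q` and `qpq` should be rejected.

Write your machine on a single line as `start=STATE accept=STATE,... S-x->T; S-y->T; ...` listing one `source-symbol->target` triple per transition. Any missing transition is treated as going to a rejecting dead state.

Keep the running count of `q`s modulo 5: each `q` advances along the cycle s0 → s1 → s2 → s3 → s4 → s0 while other symbols loop. Accept at s0.
With 5 states:
        p   q  
>* s0   s0  s1 
   s1   s1  s2 
   s2   s2  s3 
   s3   s3  s4 
   s4   s4  s0 
(> = start, * = accepting)

start=s0; accept=s0; s0-p->s0; s0-q->s1; s1-p->s1; s1-q->s2; s2-p->s2; s2-q->s3; s3-p->s3; s3-q->s4; s4-p->s4; s4-q->s0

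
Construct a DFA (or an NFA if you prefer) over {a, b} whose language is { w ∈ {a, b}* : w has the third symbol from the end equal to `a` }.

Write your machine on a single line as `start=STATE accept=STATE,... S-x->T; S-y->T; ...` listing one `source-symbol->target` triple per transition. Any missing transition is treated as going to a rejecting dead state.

start=S0; accept=S7,S8,S9,S10; S0-a->S1; S0-b->S2; S1-a->S3; S1-b->S4; S2-a->S5; S2-b->S6; S3-a->S7; S3-b->S8; S4-a->S9; S4-b->S10; S5-a->S11; S5-b->S12; S6-a->S13; S6-b->S14; S7-a->S7; S7-b->S8; S8-a->S9; S8-b->S10; S9-a->S11; S9-b->S12; S10-a->S13; S10-b->S14; S11-a->S7; S11-b->S8; S12-a->S9; S12-b->S10; S13-a->S11; S13-b->S12; S14-a->S13; S14-b->S14

A DFA must remember the last 3 symbols (since which symbol is third-to-last isn't known until the input ends). Use one state per possible window of the last ≤3 symbols; accept from those whose window starts with `a`.
A 15-state machine:
          a    b  
>  S0     S1   S2 
   S1     S3   S4 
   S2     S5   S6 
   S3     S7   S8 
   S4     S9  S10 
   S5    S11  S12 
   S6    S13  S14 
 * S7     S7   S8 
 * S8     S9  S10 
 * S9    S11  S12 
 * S10   S13  S14 
   S11    S7   S8 
   S12    S9  S10 
   S13   S11  S12 
   S14   S13  S14 
(> = start, * = accepting)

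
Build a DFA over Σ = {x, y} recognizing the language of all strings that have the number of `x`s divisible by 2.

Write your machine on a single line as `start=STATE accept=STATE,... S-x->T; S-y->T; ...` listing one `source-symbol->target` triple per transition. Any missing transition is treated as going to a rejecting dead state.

Keep the running count of `x`s modulo 2: each `x` advances along the cycle s0 → s1 → s0 while other symbols loop. Accept at s0.
With 2 states:
        x   y  
>* s0   s1  s0 
   s1   s0  s1 
(> = start, * = accepting)

start=s0; accept=s0; s0-x->s1; s0-y->s0; s1-x->s0; s1-y->s1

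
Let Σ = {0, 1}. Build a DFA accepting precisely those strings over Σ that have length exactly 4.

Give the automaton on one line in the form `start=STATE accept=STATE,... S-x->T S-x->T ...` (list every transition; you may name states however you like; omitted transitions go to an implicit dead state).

We only need to distinguish lengths 0, 1, …, 4, and '>4'. Chain q0 → q1 → q2 → q3 → q4 → q5 on every symbol, with q5 looping. Accepting states: {q4}.
        0   1  
>  q0   q1  q1 
   q1   q2  q2 
   q2   q3  q3 
   q3   q4  q4 
 * q4   q5  q5 
   q5   q5  q5 
(> = start, * = accepting)

start=q0 accept=q4 q0-0->q1 q0-1->q1 q1-0->q2 q1-1->q2 q2-0->q3 q2-1->q3 q3-0->q4 q3-1->q4 q4-0->q5 q4-1->q5 q5-0->q5 q5-1->q5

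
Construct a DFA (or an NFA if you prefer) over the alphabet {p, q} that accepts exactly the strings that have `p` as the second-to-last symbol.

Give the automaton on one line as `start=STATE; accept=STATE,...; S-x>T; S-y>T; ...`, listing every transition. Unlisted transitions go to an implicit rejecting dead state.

A DFA must remember the last 2 symbols (since which symbol is second-to-last isn't known until the input ends). Use one state per possible window of the last ≤2 symbols; accept from those whose window starts with `p`.
7 states suffice.
        p   q  
>  s0   s1  s2 
   s1   s3  s4 
   s2   s5  s6 
 * s3   s3  s4 
 * s4   s5  s6 
   s5   s3  s4 
   s6   s5  s6 
(> = start, * = accepting)

start=s0; accept=s3,s4; s0-p>s1; s0-q>s2; s1-p>s3; s1-q>s4; s2-p>s5; s2-q>s6; s3-p>s3; s3-q>s4; s4-p>s5; s4-q>s6; s5-p>s3; s5-q>s4; s6-p>s5; s6-q>s6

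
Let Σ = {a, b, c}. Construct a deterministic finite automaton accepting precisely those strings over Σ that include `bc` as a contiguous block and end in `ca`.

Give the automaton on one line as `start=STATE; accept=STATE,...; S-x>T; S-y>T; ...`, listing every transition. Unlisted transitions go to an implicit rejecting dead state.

start=s0; accept=s3; s0-a>s0; s0-b>s1; s0-c>s0; s1-a>s0; s1-b>s1; s1-c>s2; s2-a>s3; s2-b>s4; s2-c>s2; s3-a>s4; s3-b>s4; s3-c>s2; s4-a>s4; s4-b>s4; s4-c>s2

Handle the two conditions separately and then intersect. The first has 3 states tracking whether and how much of `bc` has been seen; the second has 3 states tracking how much of the suffix `ca` has currently been matched. A product state is a pair (one from each), accepting exactly when both do. Equivalent product states are then merged.
With 5 states:
        a   b   c  
>  s0   s0  s1  s0 
   s1   s0  s1  s2 
   s2   s3  s4  s2 
 * s3   s4  s4  s2 
   s4   s4  s4  s2 
(> = start, * = accepting)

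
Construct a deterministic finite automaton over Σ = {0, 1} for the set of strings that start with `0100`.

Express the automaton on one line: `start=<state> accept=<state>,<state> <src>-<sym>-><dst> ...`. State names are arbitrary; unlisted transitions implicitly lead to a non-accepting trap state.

Check the first 4 symbols one by one: q0 through q3 record how many have matched `0100` so far; any wrong symbol goes to the dead state q5. After all 4 match we enter the accepting sink q4.
With 6 states:
        0   1  
>  q0   q1  q5 
   q1   q5  q2 
   q2   q3  q5 
   q3   q4  q5 
 * q4   q4  q4 
   q5   q5  q5 
(> = start, * = accepting)

start=q0 accept=q4 q0-0->q1 q0-1->q5 q1-0->q5 q1-1->q2 q2-0->q3 q2-1->q5 q3-0->q4 q3-1->q5 q4-0->q4 q4-1->q4 q5-0->q5 q5-1->q5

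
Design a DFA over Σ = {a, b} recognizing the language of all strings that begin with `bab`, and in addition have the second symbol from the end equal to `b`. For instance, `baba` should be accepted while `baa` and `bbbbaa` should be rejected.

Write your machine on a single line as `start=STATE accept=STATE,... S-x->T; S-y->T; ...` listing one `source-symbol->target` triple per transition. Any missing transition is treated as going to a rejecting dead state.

Run two small machines in parallel and take their product. One (5 states) tracks whether the input so far still matches the prefix `bab`; the other (7 states) tracks the last 2 symbols read. Each combined state is a pair, one component from each; accept when both components accept. Equivalent product states are then merged.
        a   b  
>  q0   q1  q2 
   q1   q1  q1 
   q2   q3  q1 
   q3   q1  q4 
   q4   q5  q6 
 * q5   q7  q4 
 * q6   q5  q6 
   q7   q7  q4 
(> = start, * = accepting)

start=q0; accept=q5,q6; q0-a->q1; q0-b->q2; q1-a->q1; q1-b->q1; q2-a->q3; q2-b->q1; q3-a->q1; q3-b->q4; q4-a->q5; q4-b->q6; q5-a->q7; q5-b->q4; q6-a->q5; q6-b->q6; q7-a->q7; q7-b->q4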